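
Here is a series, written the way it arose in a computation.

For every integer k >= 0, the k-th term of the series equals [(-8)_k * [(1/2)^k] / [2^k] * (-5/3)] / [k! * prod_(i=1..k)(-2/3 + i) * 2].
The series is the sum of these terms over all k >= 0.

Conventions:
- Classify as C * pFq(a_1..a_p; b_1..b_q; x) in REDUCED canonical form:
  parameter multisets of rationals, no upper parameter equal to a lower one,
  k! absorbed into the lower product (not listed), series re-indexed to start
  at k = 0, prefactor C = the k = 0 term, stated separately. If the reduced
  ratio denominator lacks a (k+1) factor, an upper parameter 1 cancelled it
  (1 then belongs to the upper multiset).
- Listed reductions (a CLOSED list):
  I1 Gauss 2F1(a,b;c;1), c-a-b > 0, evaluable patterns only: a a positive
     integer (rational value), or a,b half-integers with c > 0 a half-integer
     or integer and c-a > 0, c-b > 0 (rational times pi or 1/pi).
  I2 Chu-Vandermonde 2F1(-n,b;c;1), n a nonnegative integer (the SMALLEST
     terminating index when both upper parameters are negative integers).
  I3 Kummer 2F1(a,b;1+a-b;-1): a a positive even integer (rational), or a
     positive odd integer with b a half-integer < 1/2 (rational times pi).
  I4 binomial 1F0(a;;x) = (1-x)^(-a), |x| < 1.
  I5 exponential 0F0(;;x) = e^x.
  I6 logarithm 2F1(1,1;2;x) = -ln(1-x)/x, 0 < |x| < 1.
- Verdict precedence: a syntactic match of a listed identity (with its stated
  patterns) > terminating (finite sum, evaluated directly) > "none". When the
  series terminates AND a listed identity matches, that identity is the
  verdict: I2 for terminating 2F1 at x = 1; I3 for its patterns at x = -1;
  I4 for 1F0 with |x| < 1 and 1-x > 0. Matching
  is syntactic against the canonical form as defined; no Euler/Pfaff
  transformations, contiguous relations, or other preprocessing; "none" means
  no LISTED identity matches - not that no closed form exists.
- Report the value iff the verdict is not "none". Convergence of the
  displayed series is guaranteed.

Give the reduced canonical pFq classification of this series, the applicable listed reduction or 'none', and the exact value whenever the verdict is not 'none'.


This is -5/6 * 1F1(-8; 1/3; 1/4) in reduced canonical form. Verdict: terminating (-8 upstairs). 9 nonzero terms in all; added directly. Hence: 2920775931167/1914515226624.

Structural cue: with t_0 = -5/6, the lower running product (prefactor -5/6) is a rising factorial.
Consecutive-term ratio: r(k) = (1/4) * (k-8) / [(k+1/3) (k+1)] ; factor over Q: parameters, x = (1/4), and C = -5/6.


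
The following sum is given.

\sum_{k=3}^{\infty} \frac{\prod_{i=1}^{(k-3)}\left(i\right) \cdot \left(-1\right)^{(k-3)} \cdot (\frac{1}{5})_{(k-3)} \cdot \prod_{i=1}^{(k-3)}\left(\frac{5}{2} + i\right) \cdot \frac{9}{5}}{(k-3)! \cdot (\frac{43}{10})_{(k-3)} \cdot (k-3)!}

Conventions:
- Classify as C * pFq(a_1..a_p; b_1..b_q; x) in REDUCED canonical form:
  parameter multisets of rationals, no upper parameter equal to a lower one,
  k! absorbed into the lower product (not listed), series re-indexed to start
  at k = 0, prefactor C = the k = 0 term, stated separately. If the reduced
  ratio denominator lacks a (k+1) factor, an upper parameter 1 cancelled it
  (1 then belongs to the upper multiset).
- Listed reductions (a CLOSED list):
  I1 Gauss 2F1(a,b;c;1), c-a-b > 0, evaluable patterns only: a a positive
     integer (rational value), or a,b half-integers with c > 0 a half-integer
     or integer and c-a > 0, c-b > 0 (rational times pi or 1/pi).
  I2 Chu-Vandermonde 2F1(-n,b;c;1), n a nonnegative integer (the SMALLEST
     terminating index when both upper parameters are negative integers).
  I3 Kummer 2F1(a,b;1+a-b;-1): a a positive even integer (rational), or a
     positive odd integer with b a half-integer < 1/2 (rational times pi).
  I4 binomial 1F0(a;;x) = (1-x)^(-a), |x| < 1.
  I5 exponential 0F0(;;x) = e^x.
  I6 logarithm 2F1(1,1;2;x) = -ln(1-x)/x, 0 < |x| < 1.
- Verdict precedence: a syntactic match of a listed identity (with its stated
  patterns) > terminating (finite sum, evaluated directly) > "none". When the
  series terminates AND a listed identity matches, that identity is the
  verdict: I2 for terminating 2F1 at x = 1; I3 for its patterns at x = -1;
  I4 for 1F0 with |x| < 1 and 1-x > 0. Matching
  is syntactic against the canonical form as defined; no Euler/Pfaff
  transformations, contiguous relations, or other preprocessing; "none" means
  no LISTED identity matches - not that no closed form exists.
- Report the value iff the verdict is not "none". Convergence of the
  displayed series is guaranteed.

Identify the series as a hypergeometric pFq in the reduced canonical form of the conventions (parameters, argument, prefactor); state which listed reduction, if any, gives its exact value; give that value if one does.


Prefactor \frac{9}{5}, argument -1: 2F1 with upper {\frac{1}{5}, \frac{7}{2}} over lower {\frac{43}{10}}. Verdict: none. A 2F1 with upper {\frac{1}{5}, \frac{7}{2}} fits none of I1-I6 at x = -1; the sum runs forever.

First insight: t_0 = \frac{9}{5} here, and the denominator's factorial ratio (prefactor 9/5) is a lower Pochhammer.
Consecutive-term ratio: r(k) = -1 * (k+\frac{1}{5}) (k+\frac{7}{2}) / [(k+\frac{43}{10}) (k+1)] - rational in k, leading ratio -1; with t_0 = \frac{9}{5}, classification follows.


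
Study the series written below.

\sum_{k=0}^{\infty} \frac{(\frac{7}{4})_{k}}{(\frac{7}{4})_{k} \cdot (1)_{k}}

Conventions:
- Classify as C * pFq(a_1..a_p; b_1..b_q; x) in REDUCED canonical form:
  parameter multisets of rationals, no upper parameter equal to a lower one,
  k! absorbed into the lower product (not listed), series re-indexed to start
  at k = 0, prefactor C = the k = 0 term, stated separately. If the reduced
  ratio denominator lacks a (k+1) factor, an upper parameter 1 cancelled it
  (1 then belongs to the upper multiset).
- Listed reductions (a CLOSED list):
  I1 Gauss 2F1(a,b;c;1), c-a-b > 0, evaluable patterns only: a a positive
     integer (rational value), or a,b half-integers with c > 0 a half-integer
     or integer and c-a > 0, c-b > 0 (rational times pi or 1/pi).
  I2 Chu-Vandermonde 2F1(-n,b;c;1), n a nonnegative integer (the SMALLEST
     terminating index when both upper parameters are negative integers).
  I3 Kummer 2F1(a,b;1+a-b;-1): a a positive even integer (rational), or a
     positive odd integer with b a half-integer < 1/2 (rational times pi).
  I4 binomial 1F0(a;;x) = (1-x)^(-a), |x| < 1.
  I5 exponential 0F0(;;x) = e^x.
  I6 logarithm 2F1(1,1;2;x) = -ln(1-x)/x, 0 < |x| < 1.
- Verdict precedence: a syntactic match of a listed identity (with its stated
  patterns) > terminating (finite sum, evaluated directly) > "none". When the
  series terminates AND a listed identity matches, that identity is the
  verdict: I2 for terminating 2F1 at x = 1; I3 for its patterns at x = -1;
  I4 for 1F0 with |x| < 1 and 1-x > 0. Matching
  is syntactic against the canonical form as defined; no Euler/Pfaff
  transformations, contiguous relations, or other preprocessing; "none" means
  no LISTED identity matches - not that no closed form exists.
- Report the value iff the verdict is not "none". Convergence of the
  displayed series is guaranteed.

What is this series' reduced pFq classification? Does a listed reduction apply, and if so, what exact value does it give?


The tell: from the first term 1: (1)_k (C = 1, x = 1) is k! itself.
Consecutive-term ratio: r(k) = 1 * 1 / [(k+1)] ; factor over Q: parameters, x = 1, and C = 1.

Canonical form: C = 1 times 0F0 with upper {-}, lower {-}, x = 1. Verdict: the I5 exponential reduction applies (the 0F0 exponential series at x = 1). Exact value: e^{1}.


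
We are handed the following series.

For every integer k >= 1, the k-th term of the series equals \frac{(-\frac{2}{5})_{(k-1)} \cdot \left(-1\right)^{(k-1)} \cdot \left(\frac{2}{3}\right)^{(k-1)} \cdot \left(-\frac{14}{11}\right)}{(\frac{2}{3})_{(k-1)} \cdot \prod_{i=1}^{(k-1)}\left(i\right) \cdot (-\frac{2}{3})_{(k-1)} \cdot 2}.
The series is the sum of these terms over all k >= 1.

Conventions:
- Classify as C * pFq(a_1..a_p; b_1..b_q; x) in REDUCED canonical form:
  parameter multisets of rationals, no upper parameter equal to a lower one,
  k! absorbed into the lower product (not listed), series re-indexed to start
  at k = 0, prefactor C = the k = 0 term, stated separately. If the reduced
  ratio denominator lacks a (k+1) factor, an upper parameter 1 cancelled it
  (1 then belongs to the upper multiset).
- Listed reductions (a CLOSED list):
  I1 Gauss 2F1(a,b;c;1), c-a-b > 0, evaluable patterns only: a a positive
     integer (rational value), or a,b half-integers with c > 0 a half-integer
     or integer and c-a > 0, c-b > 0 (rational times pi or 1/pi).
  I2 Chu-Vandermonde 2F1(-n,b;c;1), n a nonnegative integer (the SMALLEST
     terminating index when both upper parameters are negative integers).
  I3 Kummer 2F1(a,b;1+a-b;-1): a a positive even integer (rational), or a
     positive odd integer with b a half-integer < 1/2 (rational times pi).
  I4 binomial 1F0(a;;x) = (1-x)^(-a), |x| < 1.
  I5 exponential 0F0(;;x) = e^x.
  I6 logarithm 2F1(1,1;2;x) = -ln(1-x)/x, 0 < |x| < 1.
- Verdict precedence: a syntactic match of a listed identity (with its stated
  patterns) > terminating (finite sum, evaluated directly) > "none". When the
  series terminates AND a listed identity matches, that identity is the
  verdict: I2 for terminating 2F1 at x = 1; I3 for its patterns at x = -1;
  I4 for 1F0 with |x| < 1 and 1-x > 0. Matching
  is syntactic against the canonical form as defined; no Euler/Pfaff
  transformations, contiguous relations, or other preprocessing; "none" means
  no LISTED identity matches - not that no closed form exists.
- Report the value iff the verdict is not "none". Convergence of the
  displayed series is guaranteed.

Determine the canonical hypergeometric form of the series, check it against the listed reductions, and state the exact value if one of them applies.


x = -\frac{2}{3} here; the reduced form reads 1F2, upper {-\frac{2}{5}}, lower {-\frac{2}{3}, \frac{2}{3}}, C = -\frac{7}{11}. Verdict: none (x = -\frac{2}{3}): each listed identity misses the multisets {-\frac{2}{5}} ; {-\frac{2}{3}, \frac{2}{3}}.

First insight: t_0 = -\frac{7}{11} here, and the product of the first k integers (prefactor -7/11) is k!.
Ratio: r(k) = -\frac{2}{3} * (k-\frac{2}{5}) / [(k-\frac{2}{3}) (k+\frac{2}{3}) (k+1)] - rational; roots negated = parameters, x = -\frac{2}{3}, C = -\frac{7}{11}.


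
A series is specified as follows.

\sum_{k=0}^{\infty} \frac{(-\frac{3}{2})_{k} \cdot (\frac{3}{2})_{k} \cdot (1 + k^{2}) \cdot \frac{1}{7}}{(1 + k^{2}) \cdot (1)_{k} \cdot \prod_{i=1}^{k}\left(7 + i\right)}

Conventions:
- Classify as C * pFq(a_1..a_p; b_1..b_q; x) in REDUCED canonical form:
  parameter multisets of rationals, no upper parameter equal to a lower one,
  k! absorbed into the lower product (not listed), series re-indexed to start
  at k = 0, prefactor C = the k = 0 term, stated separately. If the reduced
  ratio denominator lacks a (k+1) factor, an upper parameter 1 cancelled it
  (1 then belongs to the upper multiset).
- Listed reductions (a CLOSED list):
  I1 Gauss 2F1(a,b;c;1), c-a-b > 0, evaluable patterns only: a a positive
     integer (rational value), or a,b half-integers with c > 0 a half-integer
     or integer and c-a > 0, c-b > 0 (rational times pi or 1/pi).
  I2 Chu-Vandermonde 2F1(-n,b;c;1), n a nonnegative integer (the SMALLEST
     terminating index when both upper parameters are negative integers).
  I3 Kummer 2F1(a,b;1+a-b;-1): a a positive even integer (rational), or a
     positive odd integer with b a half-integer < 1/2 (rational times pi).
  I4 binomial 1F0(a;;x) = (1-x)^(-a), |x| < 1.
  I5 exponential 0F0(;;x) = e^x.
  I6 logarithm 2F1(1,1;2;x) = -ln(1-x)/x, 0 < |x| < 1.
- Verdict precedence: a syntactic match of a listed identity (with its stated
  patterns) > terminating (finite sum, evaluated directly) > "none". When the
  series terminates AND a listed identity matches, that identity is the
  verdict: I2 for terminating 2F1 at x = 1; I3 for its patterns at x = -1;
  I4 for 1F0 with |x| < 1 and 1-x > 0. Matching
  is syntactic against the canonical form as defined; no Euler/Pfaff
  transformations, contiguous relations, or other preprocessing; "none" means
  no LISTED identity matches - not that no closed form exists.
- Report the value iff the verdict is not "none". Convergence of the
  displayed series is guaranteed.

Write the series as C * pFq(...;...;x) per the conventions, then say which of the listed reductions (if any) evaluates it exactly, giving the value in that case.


At argument 1: a 2F1 with upper {-\frac{3}{2}, \frac{3}{2}}, lower {8}, scaled by C = \frac{1}{7}. Verdict: Gauss's theorem I1 (half-integer case) fires (x = 1; upper {-\frac{3}{2}, \frac{3}{2}} half-integers, c = 8 in the evaluable pattern). Sum: \frac{8388608}{25270245} / \pi.

Key step: x = 1 and k^2 + 1 divides numerator and denominator alike; C = 1/7 after cancelling.
Adjacent-term ratio: r(k) = 1 * (k-\frac{3}{2}) (k+\frac{3}{2}) / [(k+8) (k+1)] - rational in k. x = 1; t_0 = \frac{1}{7}; negate the roots.


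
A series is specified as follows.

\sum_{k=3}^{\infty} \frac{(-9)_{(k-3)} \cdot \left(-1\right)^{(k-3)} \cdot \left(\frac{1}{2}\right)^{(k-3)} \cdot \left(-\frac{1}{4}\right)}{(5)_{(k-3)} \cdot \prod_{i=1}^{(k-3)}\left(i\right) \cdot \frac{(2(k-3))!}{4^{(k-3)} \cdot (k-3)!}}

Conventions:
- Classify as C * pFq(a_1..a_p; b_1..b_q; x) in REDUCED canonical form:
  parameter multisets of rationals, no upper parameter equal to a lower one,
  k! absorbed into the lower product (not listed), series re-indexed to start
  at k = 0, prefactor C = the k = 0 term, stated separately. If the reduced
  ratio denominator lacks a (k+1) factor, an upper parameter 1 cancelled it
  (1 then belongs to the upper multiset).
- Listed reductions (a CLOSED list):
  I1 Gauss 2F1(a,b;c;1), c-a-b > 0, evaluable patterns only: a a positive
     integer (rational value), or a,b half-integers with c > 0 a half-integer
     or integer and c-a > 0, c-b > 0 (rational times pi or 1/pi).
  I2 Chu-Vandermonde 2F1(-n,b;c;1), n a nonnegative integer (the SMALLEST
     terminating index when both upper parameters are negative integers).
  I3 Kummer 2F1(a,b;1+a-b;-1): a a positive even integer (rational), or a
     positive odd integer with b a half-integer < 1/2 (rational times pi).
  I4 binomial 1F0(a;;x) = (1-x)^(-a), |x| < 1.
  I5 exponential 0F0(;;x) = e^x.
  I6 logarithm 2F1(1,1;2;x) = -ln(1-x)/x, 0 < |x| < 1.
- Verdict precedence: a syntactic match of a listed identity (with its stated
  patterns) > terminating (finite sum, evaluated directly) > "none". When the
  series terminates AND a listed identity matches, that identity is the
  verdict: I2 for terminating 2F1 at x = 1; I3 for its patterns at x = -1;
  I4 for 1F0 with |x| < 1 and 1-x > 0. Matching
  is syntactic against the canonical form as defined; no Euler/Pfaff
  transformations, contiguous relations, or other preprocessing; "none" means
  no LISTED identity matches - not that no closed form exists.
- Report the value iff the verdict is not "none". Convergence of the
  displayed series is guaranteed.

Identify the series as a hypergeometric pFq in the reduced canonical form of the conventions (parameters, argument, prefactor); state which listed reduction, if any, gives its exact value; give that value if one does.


x = -\frac{1}{2} here; the reduced form reads 1F2, upper {-9}, lower {\frac{1}{2}, 5}, C = -\frac{1}{4}. Verdict: terminating at k = 9: the factor (-9)_k kills every later term; summing the 10 survivors is exact. Value: -\frac{262322680412453}{325120539744000}.

First insight: with t_0 = -\frac{1}{4}, the product of the first k integers (C = -1/4) is k!.
Adjacent-term ratio: r(k) = -\frac{1}{2} * (k-9) / [(k+\frac{1}{2}) (k+5) (k+1)] ; factor over Q: parameters, x = -\frac{1}{2}, and C = -\frac{1}{4}.


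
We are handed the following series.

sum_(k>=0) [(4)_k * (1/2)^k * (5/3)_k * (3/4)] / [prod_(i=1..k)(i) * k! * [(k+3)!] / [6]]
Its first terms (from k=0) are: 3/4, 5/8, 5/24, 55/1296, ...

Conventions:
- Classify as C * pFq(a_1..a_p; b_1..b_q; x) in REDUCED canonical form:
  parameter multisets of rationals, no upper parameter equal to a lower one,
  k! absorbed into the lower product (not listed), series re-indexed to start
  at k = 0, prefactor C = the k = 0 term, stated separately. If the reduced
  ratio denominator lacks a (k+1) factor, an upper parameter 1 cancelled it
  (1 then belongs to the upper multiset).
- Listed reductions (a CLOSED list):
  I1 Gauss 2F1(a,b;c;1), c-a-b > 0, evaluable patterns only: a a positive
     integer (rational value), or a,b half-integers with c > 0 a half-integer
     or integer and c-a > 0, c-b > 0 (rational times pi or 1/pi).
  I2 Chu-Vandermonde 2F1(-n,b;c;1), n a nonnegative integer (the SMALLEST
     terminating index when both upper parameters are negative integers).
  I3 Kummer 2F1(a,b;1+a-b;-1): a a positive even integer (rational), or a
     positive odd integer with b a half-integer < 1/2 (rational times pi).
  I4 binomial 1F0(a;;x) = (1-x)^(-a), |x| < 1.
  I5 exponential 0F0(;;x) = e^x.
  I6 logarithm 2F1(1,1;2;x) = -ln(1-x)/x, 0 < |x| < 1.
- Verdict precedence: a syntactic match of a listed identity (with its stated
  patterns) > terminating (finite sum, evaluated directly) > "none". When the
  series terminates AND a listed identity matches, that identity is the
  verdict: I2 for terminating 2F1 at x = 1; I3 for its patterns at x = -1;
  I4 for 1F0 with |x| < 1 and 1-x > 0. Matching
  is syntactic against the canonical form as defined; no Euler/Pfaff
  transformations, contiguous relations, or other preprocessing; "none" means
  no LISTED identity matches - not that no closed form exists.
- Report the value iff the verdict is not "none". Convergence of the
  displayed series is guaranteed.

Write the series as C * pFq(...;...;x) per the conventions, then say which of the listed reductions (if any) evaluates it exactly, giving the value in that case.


At argument 1/2: a 1F1 with upper {5/3}, lower {1}, scaled by C = 3/4. Verdict: none. No listed pattern accepts 1F1(5/3; 1; 1/2).

The tell: t_0 being 3/4, the product of the first k integers (C = 3/4, x = 1/2) is k!.
Ratio: r(k) = (1/2) * (k+5/3) / [(k+1) (k+1)] - rational in k. x = (1/2); t_0 = 3/4; negate the roots.


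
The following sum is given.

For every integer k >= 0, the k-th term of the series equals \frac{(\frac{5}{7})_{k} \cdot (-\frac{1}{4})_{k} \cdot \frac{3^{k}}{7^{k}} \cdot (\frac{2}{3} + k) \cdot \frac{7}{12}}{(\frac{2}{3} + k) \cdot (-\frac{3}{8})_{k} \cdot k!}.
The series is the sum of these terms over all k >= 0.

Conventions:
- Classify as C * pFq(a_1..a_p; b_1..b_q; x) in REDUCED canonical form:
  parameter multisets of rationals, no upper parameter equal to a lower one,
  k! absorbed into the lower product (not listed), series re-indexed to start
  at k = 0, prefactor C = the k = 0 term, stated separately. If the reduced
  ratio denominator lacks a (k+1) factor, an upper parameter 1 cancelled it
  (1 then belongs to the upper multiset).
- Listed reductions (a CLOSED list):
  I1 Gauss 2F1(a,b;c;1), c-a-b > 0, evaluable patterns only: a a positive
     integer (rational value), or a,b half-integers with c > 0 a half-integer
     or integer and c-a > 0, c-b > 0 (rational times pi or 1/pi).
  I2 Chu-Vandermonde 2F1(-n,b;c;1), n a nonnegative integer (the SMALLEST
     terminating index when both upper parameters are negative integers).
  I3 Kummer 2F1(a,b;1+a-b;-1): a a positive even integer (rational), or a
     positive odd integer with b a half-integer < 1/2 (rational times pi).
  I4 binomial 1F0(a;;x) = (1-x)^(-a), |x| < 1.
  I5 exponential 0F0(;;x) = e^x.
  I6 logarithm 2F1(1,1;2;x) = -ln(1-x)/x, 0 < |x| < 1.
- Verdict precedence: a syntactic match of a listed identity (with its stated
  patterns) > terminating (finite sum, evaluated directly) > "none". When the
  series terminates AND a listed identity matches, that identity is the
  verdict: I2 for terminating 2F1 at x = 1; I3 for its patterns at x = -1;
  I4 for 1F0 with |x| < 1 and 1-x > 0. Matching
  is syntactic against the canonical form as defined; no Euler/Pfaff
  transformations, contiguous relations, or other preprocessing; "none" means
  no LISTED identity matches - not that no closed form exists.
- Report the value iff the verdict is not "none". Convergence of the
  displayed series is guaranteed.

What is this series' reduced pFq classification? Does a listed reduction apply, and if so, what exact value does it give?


x = \frac{3}{7} here; the reduced form reads 2F1, upper {-\frac{1}{4}, \frac{5}{7}}, lower {-\frac{3}{8}}, C = \frac{7}{12}. Verdict: none here - no I1-I6 shape fits x = \frac{3}{7} with lower {-\frac{3}{8}}.

First insight: with t_0 = \frac{7}{12}, striking the common factor k + 2/3 reduces the term (C = 7/12, x = 3/7).
Adjacent-term ratio: r(k) = \frac{3}{7} * (k-\frac{1}{4}) (k+\frac{5}{7}) / [(k-\frac{3}{8}) (k+1)] - rational in k. x = \frac{3}{7}; t_0 = \frac{7}{12}; negate the roots.


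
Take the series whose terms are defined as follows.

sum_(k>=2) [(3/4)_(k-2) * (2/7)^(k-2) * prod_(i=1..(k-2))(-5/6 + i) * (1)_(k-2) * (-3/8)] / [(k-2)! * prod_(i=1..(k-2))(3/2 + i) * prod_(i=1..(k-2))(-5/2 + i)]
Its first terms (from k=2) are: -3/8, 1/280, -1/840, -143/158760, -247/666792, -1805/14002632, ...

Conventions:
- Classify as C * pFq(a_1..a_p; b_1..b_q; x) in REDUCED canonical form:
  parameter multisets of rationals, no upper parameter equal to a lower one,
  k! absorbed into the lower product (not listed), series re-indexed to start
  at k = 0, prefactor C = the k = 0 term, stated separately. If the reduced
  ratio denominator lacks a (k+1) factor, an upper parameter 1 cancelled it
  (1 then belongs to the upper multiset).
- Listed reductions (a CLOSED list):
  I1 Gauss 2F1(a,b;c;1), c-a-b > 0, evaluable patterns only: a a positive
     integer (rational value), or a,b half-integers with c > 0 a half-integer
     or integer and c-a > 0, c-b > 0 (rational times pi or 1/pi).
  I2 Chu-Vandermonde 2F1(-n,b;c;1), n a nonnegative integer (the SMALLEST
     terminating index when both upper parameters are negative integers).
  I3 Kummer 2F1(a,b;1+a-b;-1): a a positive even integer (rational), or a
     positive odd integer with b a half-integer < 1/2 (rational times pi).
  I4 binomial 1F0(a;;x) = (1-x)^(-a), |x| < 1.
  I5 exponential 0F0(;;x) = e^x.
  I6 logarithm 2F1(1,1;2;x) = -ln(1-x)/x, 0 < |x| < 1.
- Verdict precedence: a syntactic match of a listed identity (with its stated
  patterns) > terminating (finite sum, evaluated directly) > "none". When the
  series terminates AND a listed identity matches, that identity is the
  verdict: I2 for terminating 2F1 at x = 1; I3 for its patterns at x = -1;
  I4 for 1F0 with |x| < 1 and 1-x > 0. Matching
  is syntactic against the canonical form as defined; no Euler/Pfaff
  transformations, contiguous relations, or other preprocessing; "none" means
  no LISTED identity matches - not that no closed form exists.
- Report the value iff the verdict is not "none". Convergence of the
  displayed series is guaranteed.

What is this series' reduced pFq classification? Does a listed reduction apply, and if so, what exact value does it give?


With C = -3/8: the canonical form is 3F2(1/6, 3/4, 1; -3/2, 5/2; 2/7). Verdict: none (x = 2/7): each listed identity misses the multisets {1/6, 3/4, 1} ; {-3/2, 5/2}.

Structural cue: t_0 = -3/8 here, and the lower running product (C = -3/8) is a rising factorial.
Adjacent-term ratio: r(k) = (2/7) * (k+1/6) (k+3/4) (k+1) / [(k-3/2) (k+5/2) (k+1)] ; factor over Q: parameters, x = (2/7), and C = -3/8.


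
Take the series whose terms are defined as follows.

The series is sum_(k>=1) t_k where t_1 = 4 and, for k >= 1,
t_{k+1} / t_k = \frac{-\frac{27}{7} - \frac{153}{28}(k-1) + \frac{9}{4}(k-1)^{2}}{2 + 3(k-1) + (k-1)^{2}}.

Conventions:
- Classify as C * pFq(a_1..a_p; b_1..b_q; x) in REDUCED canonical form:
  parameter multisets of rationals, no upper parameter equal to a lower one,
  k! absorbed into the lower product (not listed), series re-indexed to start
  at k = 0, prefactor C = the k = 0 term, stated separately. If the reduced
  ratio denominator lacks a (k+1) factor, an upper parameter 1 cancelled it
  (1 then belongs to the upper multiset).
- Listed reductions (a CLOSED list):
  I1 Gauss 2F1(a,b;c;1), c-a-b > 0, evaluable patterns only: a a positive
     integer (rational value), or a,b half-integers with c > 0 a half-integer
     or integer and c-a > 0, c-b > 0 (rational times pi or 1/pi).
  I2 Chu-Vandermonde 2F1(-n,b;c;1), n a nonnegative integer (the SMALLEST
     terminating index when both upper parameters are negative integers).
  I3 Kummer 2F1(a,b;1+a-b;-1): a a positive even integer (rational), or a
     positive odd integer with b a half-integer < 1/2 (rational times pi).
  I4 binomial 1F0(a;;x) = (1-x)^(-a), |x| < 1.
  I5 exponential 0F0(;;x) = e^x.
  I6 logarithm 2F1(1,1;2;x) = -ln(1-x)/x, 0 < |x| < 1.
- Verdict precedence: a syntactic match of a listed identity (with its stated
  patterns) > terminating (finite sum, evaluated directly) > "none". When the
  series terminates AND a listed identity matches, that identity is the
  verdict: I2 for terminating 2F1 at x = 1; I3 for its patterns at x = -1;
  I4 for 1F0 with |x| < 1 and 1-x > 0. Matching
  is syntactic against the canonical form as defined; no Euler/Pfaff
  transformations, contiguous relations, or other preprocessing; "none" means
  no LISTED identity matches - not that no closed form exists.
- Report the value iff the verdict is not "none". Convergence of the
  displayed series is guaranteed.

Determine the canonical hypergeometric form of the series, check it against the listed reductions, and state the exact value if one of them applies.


This is 4 * 2F1(-3, \frac{4}{7}; 2; \frac{9}{4}) in reduced canonical form. Verdict: terminating - upper -3 stops the sum at k = 3; the 4 terms are added exactly. Hence: \frac{5455}{5488}.

Key step: t_0 = 4 here, and factor the ratio over Q (prefactor 4): negated roots = parameters.
Step ratio: r(k) = \frac{9}{4} * (k-3) (k+\frac{4}{7}) / [(k+2) (k+1)] ; factor over Q: parameters, x = \frac{9}{4}, and C = 4.


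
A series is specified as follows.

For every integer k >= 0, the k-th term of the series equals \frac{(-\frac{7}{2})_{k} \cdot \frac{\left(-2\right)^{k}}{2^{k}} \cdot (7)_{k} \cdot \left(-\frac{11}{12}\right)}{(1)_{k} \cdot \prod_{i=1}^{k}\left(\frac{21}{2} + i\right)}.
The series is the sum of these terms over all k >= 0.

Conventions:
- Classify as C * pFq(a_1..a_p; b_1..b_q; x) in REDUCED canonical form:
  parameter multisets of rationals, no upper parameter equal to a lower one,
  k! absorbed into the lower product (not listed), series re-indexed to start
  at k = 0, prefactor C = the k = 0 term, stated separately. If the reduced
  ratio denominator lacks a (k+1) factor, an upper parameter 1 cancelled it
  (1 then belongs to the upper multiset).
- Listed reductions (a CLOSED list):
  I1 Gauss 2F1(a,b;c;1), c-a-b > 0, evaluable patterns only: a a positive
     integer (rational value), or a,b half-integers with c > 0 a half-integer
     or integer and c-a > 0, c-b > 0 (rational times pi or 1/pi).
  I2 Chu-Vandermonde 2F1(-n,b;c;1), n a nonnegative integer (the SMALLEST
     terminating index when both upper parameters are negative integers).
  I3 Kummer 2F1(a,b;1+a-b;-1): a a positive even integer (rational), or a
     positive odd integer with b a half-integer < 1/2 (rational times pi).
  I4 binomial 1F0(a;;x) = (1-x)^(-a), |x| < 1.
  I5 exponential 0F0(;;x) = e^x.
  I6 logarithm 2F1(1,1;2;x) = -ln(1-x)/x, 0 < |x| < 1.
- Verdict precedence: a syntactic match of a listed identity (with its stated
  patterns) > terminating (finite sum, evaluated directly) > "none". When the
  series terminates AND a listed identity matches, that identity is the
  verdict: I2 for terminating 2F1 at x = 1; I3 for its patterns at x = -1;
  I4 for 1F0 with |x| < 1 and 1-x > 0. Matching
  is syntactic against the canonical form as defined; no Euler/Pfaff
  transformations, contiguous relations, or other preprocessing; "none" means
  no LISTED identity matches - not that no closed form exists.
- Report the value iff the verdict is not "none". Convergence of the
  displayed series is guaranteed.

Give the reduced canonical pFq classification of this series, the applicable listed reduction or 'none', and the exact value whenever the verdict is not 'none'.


x = -1 here; the reduced form reads 2F1, upper {-\frac{7}{2}, 7}, lower {\frac{23}{2}}, C = -\frac{11}{12}. Verdict: the Kummer evaluation I3 fires (x = -1; c = \frac{23}{2} equals 1+a-b for upper {-\frac{7}{2}, 7}: listed pattern). Hence: \left(-\frac{53348295}{33554432}\right) \cdot \pi.

Key step: t_0 being -\frac{11}{12}, the two k-th powers (prefactor -11/12) combine into one argument.
Term ratio: r(k) = -1 * (k-\frac{7}{2}) (k+7) / [(k+\frac{23}{2}) (k+1)] - rational in k, leading ratio -1; with t_0 = -\frac{11}{12}, classification follows.


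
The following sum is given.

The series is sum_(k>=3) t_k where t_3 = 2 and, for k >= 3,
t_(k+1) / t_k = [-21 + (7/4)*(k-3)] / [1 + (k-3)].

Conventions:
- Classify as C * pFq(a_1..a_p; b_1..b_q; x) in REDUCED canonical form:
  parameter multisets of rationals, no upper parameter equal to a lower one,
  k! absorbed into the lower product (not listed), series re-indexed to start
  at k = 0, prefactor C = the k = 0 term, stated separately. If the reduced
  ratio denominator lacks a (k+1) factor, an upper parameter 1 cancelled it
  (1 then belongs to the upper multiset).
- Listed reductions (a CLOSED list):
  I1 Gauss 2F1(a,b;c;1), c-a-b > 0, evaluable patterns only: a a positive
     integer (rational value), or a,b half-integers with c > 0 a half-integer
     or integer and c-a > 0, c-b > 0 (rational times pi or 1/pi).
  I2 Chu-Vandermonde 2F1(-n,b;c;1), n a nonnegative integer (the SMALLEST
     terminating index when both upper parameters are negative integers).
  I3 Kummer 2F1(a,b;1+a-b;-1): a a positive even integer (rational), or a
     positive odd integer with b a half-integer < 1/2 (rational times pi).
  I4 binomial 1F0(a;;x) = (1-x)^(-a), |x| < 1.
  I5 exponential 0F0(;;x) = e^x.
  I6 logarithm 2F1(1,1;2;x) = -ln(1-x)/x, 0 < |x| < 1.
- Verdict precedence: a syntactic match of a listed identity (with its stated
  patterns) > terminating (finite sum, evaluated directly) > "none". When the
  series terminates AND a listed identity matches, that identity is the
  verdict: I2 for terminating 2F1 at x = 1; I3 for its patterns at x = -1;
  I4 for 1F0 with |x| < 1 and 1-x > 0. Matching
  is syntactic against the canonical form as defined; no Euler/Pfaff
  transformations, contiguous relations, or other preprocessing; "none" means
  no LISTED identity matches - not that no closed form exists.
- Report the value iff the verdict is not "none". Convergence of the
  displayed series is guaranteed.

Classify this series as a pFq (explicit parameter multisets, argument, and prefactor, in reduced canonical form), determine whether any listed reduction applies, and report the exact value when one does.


x = 7/4 here; the reduced form reads 1F0, upper {-12}, lower {-}, C = 2. Verdict: terminating - the sum ends at index 12 because -12 is a negative integer; exact evaluation follows. Sum: 531441/8388608.

Structural cue: t_0 being 2, roots of the ratio polynomials (C = 2, x = 7/4) are the negated parameters.
Consecutive-term ratio: r(k) = (7/4) * (k-12) / [(k+1)] - poly over poly, x = (7/4) from leading terms; C = 2 at k = 0.


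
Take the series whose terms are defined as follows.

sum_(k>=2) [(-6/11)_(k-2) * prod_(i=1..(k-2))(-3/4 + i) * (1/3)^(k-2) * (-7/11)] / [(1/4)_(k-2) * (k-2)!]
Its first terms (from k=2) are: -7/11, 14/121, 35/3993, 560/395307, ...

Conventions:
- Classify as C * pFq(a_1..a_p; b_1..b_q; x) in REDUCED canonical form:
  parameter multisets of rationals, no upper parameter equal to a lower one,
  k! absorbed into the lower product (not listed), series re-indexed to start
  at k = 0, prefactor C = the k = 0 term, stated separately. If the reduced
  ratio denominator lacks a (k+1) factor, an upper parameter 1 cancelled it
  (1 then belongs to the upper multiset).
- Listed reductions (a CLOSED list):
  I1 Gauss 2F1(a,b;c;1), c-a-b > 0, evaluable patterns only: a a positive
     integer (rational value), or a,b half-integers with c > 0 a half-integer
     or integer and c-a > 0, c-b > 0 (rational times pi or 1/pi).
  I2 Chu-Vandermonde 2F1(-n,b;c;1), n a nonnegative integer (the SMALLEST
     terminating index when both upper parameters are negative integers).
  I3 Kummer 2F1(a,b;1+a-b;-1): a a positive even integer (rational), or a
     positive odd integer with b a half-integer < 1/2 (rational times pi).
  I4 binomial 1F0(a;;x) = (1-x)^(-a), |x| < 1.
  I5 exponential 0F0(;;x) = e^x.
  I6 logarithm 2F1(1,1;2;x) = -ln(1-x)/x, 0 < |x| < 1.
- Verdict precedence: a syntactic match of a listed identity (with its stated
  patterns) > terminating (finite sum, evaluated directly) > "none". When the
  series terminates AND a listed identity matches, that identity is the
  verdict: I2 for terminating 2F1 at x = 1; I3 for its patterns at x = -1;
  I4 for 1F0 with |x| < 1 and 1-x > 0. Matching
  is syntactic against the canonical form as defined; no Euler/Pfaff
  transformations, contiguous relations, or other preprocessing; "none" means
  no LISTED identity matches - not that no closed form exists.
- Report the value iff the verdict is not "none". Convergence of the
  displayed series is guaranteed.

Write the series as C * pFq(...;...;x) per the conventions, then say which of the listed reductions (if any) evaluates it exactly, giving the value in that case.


At argument 1/3: a 1F0 with upper {-6/11}, lower {-}, scaled by C = -7/11. Verdict: binomial (I4) applies (the 1F0 binomial series: exponent 6/11, x = 1/3). Hence: (-7/11) * (2/3)^(6/11).

The tell: t_0 = -7/11 here, and the running product (prefactor -7/11) telescopes to a rising factorial.
Step ratio: r(k) = (1/3) * (k-6/11) / [(k+1)] - rational in k. x = (1/3); t_0 = -7/11; negate the roots.


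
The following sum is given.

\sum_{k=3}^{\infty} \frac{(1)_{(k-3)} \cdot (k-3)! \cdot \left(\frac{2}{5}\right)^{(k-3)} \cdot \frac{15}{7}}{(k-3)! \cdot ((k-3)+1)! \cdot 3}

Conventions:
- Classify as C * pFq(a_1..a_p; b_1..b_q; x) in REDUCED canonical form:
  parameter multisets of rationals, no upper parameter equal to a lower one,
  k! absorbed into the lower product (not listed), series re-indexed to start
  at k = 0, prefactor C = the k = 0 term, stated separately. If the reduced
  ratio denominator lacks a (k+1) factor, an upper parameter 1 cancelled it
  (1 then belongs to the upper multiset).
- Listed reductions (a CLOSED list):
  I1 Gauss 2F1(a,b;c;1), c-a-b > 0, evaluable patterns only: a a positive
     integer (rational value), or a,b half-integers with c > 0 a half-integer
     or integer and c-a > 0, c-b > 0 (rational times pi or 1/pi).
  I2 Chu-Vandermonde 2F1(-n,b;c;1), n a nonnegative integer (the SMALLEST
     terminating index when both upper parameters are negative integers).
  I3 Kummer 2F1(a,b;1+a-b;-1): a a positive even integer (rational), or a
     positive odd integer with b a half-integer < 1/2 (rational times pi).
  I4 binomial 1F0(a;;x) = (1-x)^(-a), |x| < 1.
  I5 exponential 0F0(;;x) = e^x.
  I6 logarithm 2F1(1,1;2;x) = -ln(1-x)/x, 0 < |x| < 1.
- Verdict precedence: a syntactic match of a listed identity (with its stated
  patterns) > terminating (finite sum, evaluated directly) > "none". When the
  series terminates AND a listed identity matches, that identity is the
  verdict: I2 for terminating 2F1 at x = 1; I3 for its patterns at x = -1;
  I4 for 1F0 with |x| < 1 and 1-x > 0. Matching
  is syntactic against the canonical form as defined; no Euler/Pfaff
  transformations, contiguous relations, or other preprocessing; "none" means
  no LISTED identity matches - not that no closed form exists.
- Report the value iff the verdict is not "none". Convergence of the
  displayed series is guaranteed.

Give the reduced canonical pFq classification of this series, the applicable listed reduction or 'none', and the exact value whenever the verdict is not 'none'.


x = \frac{2}{5} here; the reduced form reads 2F1, upper {1, 1}, lower {2}, C = \frac{5}{7}. Verdict: the I6 logarithm reduction fires (the logarithm: parameters (1,1;2), x = \frac{2}{5}). Hence: \left(-\frac{25}{14}\right) \cdot \ln\left(\frac{3}{5}\right).

First insight: t_0 being \frac{5}{7}, the denominator's factorial ratio (C = 5/7, x = 2/5) is a lower Pochhammer.
Adjacent-term ratio: r(k) = \frac{2}{5} * (k+1) (k+1) / [(k+2) (k+1)] - poly over poly, x = \frac{2}{5} from leading terms; C = \frac{5}{7} at k = 0.


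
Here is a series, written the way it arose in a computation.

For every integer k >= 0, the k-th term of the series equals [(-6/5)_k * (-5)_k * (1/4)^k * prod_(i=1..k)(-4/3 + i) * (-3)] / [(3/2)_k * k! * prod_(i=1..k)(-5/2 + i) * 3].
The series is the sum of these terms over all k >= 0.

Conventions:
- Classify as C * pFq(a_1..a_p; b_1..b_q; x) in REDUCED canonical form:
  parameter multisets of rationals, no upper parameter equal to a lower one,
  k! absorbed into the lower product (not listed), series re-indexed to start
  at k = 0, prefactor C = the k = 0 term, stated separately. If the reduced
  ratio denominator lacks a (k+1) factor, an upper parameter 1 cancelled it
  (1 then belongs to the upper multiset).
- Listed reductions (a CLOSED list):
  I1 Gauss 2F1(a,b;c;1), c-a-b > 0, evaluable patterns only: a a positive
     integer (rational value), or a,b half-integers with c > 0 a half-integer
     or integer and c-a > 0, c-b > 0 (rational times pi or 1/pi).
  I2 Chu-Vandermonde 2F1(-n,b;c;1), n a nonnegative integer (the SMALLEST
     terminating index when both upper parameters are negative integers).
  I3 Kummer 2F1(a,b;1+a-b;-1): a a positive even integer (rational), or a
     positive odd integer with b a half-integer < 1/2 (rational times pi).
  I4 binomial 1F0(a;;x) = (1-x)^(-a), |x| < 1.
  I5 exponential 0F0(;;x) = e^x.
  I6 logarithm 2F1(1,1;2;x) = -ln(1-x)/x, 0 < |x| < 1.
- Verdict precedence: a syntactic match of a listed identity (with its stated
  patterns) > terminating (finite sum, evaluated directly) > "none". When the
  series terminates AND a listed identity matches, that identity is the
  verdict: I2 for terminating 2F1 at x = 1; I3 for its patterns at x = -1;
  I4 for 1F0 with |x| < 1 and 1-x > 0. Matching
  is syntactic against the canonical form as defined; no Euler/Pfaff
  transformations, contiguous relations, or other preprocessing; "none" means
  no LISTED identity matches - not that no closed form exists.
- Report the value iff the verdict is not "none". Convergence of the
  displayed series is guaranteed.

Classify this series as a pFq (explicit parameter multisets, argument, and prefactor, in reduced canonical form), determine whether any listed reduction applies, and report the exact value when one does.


Prefactor -1, argument 1/4: 3F2 with upper {-5, -6/5, -1/3} over lower {-3/2, 3/2}. Verdict: terminating (-5 upstairs). 6 nonzero terms in all; added directly. Sum: -290018167/239203125.

The tell: from the first term -1: the lower running product (prefactor -1) is a rising factorial.
Ratio: r(k) = (1/4) * (k-5) (k-6/5) (k-1/3) / [(k-3/2) (k+3/2) (k+1)] ; factor over Q: parameters, x = (1/4), and C = -1.


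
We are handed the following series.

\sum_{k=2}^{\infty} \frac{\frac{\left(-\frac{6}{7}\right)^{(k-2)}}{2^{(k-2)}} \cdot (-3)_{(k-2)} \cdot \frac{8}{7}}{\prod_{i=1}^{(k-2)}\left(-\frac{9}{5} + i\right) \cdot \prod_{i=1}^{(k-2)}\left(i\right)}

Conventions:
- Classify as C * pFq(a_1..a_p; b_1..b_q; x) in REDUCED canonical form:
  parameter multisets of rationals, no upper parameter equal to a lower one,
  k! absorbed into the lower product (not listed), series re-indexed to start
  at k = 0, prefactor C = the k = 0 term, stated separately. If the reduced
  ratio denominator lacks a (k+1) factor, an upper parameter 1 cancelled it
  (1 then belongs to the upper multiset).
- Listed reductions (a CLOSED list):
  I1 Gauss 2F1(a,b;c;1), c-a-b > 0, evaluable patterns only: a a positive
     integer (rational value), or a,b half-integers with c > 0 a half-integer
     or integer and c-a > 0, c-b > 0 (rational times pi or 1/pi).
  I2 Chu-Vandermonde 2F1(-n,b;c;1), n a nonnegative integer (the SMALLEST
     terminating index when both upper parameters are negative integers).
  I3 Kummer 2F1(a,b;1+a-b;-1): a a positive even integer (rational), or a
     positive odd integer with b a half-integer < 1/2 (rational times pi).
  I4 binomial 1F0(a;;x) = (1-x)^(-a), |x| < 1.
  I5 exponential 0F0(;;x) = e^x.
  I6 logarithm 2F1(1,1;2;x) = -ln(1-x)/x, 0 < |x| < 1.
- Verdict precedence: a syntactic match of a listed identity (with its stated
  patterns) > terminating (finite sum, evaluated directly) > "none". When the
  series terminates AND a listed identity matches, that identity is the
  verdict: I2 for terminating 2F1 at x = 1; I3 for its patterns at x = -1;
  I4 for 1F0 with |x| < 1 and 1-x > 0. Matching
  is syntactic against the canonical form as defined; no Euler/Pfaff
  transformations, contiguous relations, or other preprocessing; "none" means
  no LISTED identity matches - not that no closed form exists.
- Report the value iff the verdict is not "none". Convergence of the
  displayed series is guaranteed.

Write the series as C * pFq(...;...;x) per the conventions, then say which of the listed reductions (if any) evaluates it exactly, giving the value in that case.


The series (x = -\frac{3}{7}) is 1F1: upper {-3}, lower {-\frac{4}{5}}, prefactor \frac{8}{7}. Verdict: terminating (-3 upstairs). 4 nonzero terms in all; added directly. Its exact value is -\frac{12241}{2401}.

Structural cue: t_0 = \frac{8}{7} here, and the two k-th powers (C = 8/7, x = -3/7) combine into one argument.
Ratio: r(k) = -\frac{3}{7} * (k-3) / [(k-\frac{4}{5}) (k+1)] - poly over poly, x = -\frac{3}{7} from leading terms; C = \frac{8}{7} at k = 0.
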